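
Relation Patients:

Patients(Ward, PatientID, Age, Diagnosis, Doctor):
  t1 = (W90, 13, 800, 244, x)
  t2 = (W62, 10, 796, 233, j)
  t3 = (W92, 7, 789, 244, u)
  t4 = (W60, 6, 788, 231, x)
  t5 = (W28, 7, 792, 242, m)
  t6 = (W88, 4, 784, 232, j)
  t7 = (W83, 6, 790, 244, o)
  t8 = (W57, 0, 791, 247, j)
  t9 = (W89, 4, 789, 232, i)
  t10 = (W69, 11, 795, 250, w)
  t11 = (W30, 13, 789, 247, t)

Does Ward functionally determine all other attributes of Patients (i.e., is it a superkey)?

Yes

All 11 rows have distinct Ward values, so Ward → (all attributes) holds and Ward is a superkey.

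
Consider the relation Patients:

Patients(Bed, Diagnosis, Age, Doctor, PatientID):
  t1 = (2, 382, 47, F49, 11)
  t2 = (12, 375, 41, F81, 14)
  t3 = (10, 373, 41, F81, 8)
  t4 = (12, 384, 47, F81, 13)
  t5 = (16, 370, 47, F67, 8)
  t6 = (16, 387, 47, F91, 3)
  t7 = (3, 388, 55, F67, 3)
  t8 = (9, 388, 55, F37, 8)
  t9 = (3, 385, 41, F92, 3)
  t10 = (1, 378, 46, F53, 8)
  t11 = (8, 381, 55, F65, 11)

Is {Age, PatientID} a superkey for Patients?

Yes

All 11 rows have distinct {Age, PatientID} values, so {Age, PatientID} → (all attributes) holds and {Age, PatientID} is a superkey.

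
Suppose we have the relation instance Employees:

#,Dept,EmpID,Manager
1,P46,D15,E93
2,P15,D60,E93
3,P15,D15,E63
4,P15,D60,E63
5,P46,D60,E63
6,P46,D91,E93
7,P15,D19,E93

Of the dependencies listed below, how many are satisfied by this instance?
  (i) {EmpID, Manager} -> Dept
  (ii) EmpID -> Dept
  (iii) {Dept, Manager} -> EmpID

(i) {EmpID, Manager} -> Dept: (EmpID=D60, Manager=E63): rows 4, 5 → Dept takes values {P15, P46} — violation — fails.
(ii) EmpID -> Dept: EmpID=D15: rows 1, 3 → Dept takes values {P46, P15} — violation; EmpID=D60: rows 2, 4, 5 → Dept takes values {P15, P46} — violation — fails.
(iii) {Dept, Manager} -> EmpID: (Dept=P46, Manager=E93): rows 1, 6 → EmpID takes values {D15, D91} — violation; (Dept=P15, Manager=E93): rows 2, 7 → EmpID takes values {D60, D19} — violation; (Dept=P15, Manager=E63): rows 3, 4 → EmpID takes values {D15, D60} — violation — fails.
None of the 3 dependencies hold.

0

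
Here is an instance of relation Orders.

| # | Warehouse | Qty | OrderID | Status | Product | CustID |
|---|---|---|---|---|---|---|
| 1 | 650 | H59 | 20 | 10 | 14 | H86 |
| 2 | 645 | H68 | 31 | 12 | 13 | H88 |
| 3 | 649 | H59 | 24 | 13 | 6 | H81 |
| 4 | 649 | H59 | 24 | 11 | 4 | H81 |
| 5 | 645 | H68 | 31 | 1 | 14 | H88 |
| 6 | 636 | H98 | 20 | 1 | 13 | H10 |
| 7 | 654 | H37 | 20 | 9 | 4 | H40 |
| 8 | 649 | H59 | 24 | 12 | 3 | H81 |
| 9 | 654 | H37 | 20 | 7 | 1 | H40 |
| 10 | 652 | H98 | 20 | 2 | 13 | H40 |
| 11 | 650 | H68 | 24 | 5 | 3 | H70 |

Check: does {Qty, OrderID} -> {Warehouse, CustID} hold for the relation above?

(Qty=H59, OrderID=20): row 1 → {Warehouse,CustID} = (650, H86) ✓
(Qty=H68, OrderID=31): rows 2, 5 → {Warehouse,CustID} = (645, H88), (645, H88) ✓
(Qty=H59, OrderID=24): rows 3, 4, 8 → {Warehouse,CustID} = (649, H81), (649, H81), (649, H81) ✓
(Qty=H98, OrderID=20): rows 6, 10 → {Warehouse,CustID} takes values {(636, H10), (652, H40)} — violation
(Qty=H37, OrderID=20): rows 7, 9 → {Warehouse,CustID} = (654, H40), (654, H40) ✓
(Qty=H68, OrderID=24): row 11 → {Warehouse,CustID} = (650, H70) ✓
Two rows agree on {Qty, OrderID} but differ on {Warehouse, CustID}, so {Qty, OrderID} -> {Warehouse, CustID} does not hold.

No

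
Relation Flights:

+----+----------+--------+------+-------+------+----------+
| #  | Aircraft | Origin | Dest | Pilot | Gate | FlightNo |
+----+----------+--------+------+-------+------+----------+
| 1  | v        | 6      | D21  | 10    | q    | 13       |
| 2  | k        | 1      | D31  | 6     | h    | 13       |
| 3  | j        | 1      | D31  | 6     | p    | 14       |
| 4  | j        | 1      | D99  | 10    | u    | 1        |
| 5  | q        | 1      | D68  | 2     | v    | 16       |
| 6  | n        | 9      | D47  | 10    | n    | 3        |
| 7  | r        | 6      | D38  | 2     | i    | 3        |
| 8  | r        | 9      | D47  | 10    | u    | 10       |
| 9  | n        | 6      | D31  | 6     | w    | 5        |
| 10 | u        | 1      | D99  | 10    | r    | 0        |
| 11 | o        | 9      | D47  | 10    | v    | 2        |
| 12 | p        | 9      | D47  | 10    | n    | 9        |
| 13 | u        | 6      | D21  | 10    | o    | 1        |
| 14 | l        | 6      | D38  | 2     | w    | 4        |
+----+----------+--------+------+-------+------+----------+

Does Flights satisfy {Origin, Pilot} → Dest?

(Origin=6, Pilot=10): rows 1, 13 → Dest = D21, D21 ✓
(Origin=1, Pilot=6): rows 2, 3 → Dest = D31, D31 ✓
(Origin=1, Pilot=10): rows 4, 10 → Dest = D99, D99 ✓
(Origin=1, Pilot=2): row 5 → Dest = D68 ✓
(Origin=9, Pilot=10): rows 6, 8, 11, 12 → Dest = D47, D47, D47, D47 ✓
(Origin=6, Pilot=2): rows 7, 14 → Dest = D38, D38 ✓
(Origin=6, Pilot=6): row 9 → Dest = D31 ✓
Every {Origin, Pilot} value is associated with a single Dest value, so {Origin, Pilot} → Dest holds.

Yes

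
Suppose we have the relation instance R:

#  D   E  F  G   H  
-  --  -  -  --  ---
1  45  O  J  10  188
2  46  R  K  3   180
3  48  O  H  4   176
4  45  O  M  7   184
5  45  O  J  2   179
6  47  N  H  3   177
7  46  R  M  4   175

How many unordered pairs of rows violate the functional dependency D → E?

D=45: all 3 rows agree on E — 0 pairs.
D=46: all 2 rows agree on E — 0 pairs.

0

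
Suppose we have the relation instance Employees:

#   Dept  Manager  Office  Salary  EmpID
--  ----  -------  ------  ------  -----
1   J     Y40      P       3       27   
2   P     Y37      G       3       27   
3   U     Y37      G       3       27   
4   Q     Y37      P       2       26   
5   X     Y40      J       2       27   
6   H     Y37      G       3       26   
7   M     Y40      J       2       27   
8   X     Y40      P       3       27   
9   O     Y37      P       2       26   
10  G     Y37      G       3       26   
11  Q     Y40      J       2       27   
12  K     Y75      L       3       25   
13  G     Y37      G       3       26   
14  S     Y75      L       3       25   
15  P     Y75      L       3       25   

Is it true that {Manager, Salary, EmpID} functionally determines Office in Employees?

(Manager=Y40, Salary=3, EmpID=27): rows 1, 8 → Office = P, P ✓
(Manager=Y37, Salary=3, EmpID=27): rows 2, 3 → Office = G, G ✓
(Manager=Y37, Salary=2, EmpID=26): rows 4, 9 → Office = P, P ✓
(Manager=Y40, Salary=2, EmpID=27): rows 5, 7, 11 → Office = J, J, J ✓
(Manager=Y37, Salary=3, EmpID=26): rows 6, 10, 13 → Office = G, G, G ✓
(Manager=Y75, Salary=3, EmpID=25): rows 12, 14, 15 → Office = L, L, L ✓
Every {Manager, Salary, EmpID} value is associated with a single Office value, so {Manager, Salary, EmpID} -> Office holds.

Yes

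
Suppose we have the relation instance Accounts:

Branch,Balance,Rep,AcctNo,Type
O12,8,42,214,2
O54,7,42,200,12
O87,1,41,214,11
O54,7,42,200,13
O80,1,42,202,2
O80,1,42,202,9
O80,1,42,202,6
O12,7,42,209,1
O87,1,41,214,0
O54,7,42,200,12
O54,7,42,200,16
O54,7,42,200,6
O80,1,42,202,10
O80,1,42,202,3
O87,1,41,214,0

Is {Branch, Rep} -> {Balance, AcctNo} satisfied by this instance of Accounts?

(Branch=O12, Rep=42): 2 rows → {Balance,AcctNo} takes values {(8, 214), (7, 209)} — violation
(Branch=O54, Rep=42): 5 rows → {Balance,AcctNo} = (7, 200), (7, 200), (7, 200), (7, 200), (7, 200) ✓
(Branch=O87, Rep=41): 3 rows → {Balance,AcctNo} = (1, 214), (1, 214), (1, 214) ✓
(Branch=O80, Rep=42): 5 rows → {Balance,AcctNo} = (1, 202), (1, 202), (1, 202), (1, 202), (1, 202) ✓
Two rows agree on {Branch, Rep} but differ on {Balance, AcctNo}, so {Branch, Rep} -> {Balance, AcctNo} does not hold.

No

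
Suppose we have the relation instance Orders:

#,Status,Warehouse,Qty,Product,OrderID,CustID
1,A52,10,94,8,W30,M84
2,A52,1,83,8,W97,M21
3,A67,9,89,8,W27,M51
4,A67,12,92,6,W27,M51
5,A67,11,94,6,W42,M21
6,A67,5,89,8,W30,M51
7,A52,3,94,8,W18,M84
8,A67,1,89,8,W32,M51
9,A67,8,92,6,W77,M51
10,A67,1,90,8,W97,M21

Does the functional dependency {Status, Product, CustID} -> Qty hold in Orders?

Yes

(Status=A52, Product=8, CustID=M84): rows 1, 7 → Qty = 94, 94 ✓
(Status=A52, Product=8, CustID=M21): row 2 → Qty = 83 ✓
(Status=A67, Product=8, CustID=M51): rows 3, 6, 8 → Qty = 89, 89, 89 ✓
(Status=A67, Product=6, CustID=M51): rows 4, 9 → Qty = 92, 92 ✓
(Status=A67, Product=6, CustID=M21): row 5 → Qty = 94 ✓
(Status=A67, Product=8, CustID=M21): row 10 → Qty = 90 ✓
Every {Status, Product, CustID} value is associated with a single Qty value, so {Status, Product, CustID} -> Qty holds.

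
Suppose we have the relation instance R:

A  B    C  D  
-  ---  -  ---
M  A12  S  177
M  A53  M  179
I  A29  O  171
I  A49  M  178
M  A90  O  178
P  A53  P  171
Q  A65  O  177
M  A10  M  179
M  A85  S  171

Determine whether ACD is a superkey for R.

No

Two distinct rows share (A=M, C=M, D=179), so ACD does not determine every attribute — not a superkey.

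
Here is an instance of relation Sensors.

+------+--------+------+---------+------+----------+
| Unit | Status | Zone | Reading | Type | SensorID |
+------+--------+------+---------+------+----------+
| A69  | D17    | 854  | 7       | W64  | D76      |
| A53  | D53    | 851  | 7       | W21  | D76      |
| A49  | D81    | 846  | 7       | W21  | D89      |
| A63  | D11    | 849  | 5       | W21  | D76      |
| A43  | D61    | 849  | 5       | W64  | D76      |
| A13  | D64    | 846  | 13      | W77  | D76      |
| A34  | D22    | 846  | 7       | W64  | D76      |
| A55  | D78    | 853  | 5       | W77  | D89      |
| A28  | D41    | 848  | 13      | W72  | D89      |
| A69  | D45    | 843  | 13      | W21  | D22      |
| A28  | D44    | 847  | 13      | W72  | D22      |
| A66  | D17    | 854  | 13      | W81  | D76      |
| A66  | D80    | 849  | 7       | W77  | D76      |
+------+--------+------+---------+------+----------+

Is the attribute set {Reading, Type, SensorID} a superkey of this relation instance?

No

Two distinct rows share (Reading=7, Type=W64, SensorID=D76), so {Reading, Type, SensorID} does not determine every attribute — not a superkey.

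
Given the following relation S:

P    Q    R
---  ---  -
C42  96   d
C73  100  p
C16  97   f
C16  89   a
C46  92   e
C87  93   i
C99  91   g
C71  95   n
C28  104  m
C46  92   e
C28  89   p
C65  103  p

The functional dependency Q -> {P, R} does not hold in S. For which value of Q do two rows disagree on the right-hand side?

89

Q=96: 1 row → {P,R} = (C42, d) ✓
Q=100: 1 row → {P,R} = (C73, p) ✓
Q=97: 1 row → {P,R} = (C16, f) ✓
Q=89: 2 rows → {P,R} takes values {(C16, a), (C28, p)} — violation
Q=92: 2 rows → {P,R} = (C46, e), (C46, e) ✓
Q=93: 1 row → {P,R} = (C87, i) ✓
Q=91: 1 row → {P,R} = (C99, g) ✓
Q=95: 1 row → {P,R} = (C71, n) ✓
Q=104: 1 row → {P,R} = (C28, m) ✓
Q=103: 1 row → {P,R} = (C65, p) ✓
The only Q value with inconsistent RHS is Q=89.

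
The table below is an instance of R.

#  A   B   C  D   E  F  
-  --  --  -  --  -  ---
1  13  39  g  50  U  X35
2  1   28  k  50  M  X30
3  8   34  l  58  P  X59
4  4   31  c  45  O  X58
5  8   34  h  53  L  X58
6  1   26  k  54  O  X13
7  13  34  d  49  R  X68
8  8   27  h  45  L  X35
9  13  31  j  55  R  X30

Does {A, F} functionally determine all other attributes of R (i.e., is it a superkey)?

Yes

All 9 rows have distinct {A, F} values, so {A, F} → (all attributes) holds and {A, F} is a superkey.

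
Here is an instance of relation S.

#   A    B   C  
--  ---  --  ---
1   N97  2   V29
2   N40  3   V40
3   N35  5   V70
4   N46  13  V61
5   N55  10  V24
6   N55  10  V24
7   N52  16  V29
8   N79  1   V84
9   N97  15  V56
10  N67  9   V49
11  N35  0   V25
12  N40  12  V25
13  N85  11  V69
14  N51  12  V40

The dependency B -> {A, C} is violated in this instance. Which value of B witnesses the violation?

B=2: row 1 → {A,C} = (N97, V29) ✓
B=3: row 2 → {A,C} = (N40, V40) ✓
B=5: row 3 → {A,C} = (N35, V70) ✓
B=13: row 4 → {A,C} = (N46, V61) ✓
B=10: rows 5, 6 → {A,C} = (N55, V24), (N55, V24) ✓
B=16: row 7 → {A,C} = (N52, V29) ✓
B=1: row 8 → {A,C} = (N79, V84) ✓
B=15: row 9 → {A,C} = (N97, V56) ✓
B=9: row 10 → {A,C} = (N67, V49) ✓
B=0: row 11 → {A,C} = (N35, V25) ✓
B=12: rows 12, 14 → {A,C} takes values {(N40, V25), (N51, V40)} — violation
B=11: row 13 → {A,C} = (N85, V69) ✓
The only B value with inconsistent RHS is B=12.

12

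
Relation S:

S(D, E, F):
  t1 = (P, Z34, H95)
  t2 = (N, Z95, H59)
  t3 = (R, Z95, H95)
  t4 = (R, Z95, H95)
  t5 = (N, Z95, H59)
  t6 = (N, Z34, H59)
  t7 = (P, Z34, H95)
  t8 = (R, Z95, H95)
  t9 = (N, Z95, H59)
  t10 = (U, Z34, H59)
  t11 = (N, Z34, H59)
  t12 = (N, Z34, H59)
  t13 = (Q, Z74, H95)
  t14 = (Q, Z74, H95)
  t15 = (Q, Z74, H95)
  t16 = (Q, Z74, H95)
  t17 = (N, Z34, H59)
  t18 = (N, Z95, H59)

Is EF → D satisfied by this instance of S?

(E=Z34, F=H95): rows 1, 7 → D = P, P ✓
(E=Z95, F=H59): rows 2, 5, 9, 18 → D = N, N, N, N ✓
(E=Z95, F=H95): rows 3, 4, 8 → D = R, R, R ✓
(E=Z34, F=H59): rows 6, 10, 11, 12, 17 → D takes values {N, U} — violation
(E=Z74, F=H95): rows 13, 14, 15, 16 → D = Q, Q, Q, Q ✓
Two rows agree on EF but differ on D, so EF → D does not hold.

No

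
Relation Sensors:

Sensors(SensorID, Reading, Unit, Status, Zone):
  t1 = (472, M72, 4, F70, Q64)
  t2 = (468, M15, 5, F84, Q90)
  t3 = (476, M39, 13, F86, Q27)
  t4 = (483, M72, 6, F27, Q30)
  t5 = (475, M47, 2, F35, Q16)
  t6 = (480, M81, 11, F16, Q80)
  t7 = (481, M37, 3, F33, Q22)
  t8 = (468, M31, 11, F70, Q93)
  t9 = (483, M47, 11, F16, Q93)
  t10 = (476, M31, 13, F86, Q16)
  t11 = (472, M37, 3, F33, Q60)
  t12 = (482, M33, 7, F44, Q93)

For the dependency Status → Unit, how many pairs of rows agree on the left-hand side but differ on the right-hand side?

1

Status=F70: violating pairs (1,8) — 1 pair.
Status=F86: all 2 rows agree on Unit — 0 pairs.
Status=F16: all 2 rows agree on Unit — 0 pairs.
Status=F33: all 2 rows agree on Unit — 0 pairs.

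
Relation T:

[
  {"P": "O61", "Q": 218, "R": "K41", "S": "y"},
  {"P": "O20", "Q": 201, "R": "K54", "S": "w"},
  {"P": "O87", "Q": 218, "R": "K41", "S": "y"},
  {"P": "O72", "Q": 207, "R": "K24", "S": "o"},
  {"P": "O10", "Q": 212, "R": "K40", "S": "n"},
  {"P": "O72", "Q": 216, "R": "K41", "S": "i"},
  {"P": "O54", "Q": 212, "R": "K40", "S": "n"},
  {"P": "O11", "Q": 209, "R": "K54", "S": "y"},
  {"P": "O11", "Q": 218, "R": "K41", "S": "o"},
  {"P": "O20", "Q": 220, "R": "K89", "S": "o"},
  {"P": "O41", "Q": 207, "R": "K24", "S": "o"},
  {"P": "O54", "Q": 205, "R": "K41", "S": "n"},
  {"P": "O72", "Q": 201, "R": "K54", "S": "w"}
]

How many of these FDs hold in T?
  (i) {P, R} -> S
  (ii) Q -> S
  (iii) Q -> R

(i) {P, R} -> S: every LHS value maps to a single RHS value — holds.
(ii) Q -> S: Q=218: 3 rows → S takes values {y, o} — violation — fails.
(iii) Q -> R: every LHS value maps to a single RHS value — holds.
2 of the 3 dependencies hold.

2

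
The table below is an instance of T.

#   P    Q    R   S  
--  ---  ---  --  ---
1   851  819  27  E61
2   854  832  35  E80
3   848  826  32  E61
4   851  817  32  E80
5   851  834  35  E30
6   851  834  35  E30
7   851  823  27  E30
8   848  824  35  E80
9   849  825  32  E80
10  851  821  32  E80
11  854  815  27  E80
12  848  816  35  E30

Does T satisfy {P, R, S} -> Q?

No

(P=851, R=27, S=E61): row 1 → Q = 819 ✓
(P=854, R=35, S=E80): row 2 → Q = 832 ✓
(P=848, R=32, S=E61): row 3 → Q = 826 ✓
(P=851, R=32, S=E80): rows 4, 10 → Q takes values {817, 821} — violation
(P=851, R=35, S=E30): rows 5, 6 → Q = 834, 834 ✓
(P=851, R=27, S=E30): row 7 → Q = 823 ✓
(P=848, R=35, S=E80): row 8 → Q = 824 ✓
(P=849, R=32, S=E80): row 9 → Q = 825 ✓
(P=854, R=27, S=E80): row 11 → Q = 815 ✓
(P=848, R=35, S=E30): row 12 → Q = 816 ✓
Two rows agree on {P, R, S} but differ on Q, so {P, R, S} -> Q does not hold.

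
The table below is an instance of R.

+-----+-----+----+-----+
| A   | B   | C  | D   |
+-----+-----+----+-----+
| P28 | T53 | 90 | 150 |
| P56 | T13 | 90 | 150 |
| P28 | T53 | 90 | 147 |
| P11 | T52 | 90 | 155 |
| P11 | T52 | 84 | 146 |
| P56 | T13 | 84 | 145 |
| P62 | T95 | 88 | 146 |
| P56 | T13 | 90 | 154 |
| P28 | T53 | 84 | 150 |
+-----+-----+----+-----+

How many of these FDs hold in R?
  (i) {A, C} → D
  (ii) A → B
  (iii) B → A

(i) {A, C} → D: (A=P28, C=90): 2 rows → D takes values {150, 147} — violation; (A=P56, C=90): 2 rows → D takes values {150, 154} — violation — fails.
(ii) A → B: every LHS value maps to a single RHS value — holds.
(iii) B → A: every LHS value maps to a single RHS value — holds.
2 of the 3 dependencies hold.

2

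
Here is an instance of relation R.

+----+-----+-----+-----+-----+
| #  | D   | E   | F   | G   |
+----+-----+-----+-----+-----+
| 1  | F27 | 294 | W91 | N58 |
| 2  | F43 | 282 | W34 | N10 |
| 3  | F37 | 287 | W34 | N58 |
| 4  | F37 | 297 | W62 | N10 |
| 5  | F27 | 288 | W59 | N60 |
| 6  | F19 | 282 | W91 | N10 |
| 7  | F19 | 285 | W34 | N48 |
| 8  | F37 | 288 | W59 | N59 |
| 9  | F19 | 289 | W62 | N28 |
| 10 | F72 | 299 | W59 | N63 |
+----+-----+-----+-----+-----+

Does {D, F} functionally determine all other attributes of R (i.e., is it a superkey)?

Yes

All 10 rows have distinct {D, F} values, so {D, F} → (all attributes) holds and {D, F} is a superkey.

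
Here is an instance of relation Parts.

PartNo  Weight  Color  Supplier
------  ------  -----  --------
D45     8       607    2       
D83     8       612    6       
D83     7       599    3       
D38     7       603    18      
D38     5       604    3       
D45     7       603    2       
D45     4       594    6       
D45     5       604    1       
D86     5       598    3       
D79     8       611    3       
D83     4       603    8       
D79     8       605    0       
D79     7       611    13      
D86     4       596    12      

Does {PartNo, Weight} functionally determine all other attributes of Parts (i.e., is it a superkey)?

Two distinct rows share (PartNo=D79, Weight=8), so {PartNo, Weight} does not determine every attribute — not a superkey.

No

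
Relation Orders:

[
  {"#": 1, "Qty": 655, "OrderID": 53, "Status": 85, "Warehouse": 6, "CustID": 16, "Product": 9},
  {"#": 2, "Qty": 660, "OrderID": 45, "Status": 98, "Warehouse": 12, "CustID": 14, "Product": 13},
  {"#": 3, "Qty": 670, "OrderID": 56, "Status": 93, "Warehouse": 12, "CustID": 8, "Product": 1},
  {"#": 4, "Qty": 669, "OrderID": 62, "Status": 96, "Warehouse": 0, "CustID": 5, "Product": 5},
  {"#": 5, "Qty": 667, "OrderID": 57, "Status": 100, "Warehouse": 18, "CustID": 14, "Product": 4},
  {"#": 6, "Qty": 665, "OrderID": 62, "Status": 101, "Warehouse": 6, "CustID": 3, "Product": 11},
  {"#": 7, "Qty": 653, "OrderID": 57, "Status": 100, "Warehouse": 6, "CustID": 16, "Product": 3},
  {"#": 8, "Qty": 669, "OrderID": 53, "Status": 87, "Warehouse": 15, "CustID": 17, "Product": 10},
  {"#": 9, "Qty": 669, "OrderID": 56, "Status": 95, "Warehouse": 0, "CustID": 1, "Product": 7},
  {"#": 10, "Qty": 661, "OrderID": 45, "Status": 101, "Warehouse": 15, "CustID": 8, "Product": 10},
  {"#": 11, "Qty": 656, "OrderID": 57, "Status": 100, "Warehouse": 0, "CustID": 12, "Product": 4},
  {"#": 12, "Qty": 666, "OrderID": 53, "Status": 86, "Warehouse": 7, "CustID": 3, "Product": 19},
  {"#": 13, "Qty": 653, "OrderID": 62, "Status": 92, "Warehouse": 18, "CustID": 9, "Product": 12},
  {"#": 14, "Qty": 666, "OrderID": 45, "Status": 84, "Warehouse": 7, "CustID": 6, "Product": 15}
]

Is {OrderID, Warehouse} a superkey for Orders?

Yes

All 14 rows have distinct {OrderID, Warehouse} values, so {OrderID, Warehouse} → (all attributes) holds and {OrderID, Warehouse} is a superkey.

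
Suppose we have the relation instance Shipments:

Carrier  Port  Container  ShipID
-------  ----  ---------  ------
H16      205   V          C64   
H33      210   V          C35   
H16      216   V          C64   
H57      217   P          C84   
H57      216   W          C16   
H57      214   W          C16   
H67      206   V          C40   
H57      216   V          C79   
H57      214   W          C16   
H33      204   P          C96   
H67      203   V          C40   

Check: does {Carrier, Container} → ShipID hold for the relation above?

(Carrier=H16, Container=V): 2 rows → ShipID = C64, C64 ✓
(Carrier=H33, Container=V): 1 row → ShipID = C35 ✓
(Carrier=H57, Container=P): 1 row → ShipID = C84 ✓
(Carrier=H57, Container=W): 3 rows → ShipID = C16, C16, C16 ✓
(Carrier=H67, Container=V): 2 rows → ShipID = C40, C40 ✓
(Carrier=H57, Container=V): 1 row → ShipID = C79 ✓
(Carrier=H33, Container=P): 1 row → ShipID = C96 ✓
Every {Carrier, Container} value is associated with a single ShipID value, so {Carrier, Container} → ShipID holds.

Yes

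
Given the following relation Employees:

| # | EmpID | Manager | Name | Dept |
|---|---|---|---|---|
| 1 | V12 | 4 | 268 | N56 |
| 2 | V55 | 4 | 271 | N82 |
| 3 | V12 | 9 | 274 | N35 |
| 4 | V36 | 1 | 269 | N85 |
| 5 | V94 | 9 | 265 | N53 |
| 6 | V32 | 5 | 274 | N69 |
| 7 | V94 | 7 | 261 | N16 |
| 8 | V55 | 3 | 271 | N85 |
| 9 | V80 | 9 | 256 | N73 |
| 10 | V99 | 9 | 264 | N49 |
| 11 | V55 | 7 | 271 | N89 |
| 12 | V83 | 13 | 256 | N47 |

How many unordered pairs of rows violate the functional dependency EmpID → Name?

2

EmpID=V12: violating pairs (1,3) — 1 pair.
EmpID=V55: all 3 rows agree on Name — 0 pairs.
EmpID=V94: violating pairs (5,7) — 1 pair.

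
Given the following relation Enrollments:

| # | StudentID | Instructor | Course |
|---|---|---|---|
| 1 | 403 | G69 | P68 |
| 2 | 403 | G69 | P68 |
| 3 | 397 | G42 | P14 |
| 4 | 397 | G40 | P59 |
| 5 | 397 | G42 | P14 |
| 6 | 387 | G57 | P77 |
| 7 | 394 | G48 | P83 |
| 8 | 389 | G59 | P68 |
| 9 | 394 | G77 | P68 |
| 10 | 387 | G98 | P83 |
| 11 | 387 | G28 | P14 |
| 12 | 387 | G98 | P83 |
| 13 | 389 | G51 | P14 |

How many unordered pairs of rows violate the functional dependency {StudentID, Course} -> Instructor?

0

(StudentID=403, Course=P68): all 2 rows agree on Instructor — 0 pairs.
(StudentID=397, Course=P14): all 2 rows agree on Instructor — 0 pairs.
(StudentID=387, Course=P83): all 2 rows agree on Instructor — 0 pairs.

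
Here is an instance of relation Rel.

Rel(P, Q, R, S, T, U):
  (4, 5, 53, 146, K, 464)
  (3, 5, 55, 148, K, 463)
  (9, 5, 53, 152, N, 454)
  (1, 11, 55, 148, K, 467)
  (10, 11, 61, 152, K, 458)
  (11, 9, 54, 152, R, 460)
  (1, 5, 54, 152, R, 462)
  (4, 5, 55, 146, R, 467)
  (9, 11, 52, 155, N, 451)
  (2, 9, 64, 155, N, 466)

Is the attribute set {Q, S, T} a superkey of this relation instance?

Yes

All 10 rows have distinct {Q, S, T} values, so {Q, S, T} → (all attributes) holds and {Q, S, T} is a superkey.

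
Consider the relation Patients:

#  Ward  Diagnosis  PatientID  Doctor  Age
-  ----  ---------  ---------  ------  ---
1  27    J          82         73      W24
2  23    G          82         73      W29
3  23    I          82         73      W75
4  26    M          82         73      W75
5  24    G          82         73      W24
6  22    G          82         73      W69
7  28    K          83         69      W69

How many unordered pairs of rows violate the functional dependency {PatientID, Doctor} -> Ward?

14

(PatientID=82, Doctor=73): violating pairs (1,2), (1,3), (1,4), (1,5), (1,6), (2,4), (2,5), (2,6), (3,4), (3,5), (3,6), (4,5), (4,6), (5,6) — 14 pairs.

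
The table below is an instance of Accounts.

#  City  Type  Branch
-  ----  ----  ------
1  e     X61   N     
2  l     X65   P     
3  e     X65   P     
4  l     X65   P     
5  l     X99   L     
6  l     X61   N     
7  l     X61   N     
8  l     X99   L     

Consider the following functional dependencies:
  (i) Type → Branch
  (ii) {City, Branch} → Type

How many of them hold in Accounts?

(i) Type → Branch: every LHS value maps to a single RHS value — holds.
(ii) {City, Branch} → Type: every LHS value maps to a single RHS value — holds.
2 of the 2 dependencies hold.

2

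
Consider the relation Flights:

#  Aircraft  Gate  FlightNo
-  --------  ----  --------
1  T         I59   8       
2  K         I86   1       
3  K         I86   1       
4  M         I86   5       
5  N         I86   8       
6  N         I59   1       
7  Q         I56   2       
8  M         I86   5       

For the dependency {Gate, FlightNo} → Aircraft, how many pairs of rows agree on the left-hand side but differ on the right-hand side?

(Gate=I86, FlightNo=1): all 2 rows agree on Aircraft — 0 pairs.
(Gate=I86, FlightNo=5): all 2 rows agree on Aircraft — 0 pairs.

0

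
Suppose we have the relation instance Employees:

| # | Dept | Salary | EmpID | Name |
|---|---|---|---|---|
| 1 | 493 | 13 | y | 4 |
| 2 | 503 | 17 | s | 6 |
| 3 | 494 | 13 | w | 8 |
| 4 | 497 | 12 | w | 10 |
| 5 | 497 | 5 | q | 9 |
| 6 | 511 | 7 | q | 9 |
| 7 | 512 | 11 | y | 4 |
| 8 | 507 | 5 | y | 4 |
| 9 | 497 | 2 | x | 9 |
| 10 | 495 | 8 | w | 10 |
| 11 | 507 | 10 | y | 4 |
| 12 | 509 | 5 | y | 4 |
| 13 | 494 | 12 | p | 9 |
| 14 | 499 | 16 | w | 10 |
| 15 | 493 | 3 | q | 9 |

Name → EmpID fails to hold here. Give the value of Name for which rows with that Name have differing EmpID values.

Name=4: rows 1, 7, 8, 11, 12 → EmpID = y, y, y, y, y ✓
Name=6: row 2 → EmpID = s ✓
Name=8: row 3 → EmpID = w ✓
Name=10: rows 4, 10, 14 → EmpID = w, w, w ✓
Name=9: rows 5, 6, 9, 13, 15 → EmpID takes values {q, x, p} — violation
The only Name value with inconsistent EmpID is Name=9.

9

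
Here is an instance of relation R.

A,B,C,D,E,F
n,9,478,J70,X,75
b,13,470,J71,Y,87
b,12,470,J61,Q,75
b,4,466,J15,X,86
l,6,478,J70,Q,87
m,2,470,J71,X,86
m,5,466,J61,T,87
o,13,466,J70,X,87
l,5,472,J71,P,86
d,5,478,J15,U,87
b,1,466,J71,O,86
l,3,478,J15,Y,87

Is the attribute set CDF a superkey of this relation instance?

No

Two distinct rows share (C=478, D=J15, F=87), so CDF does not determine every attribute — not a superkey.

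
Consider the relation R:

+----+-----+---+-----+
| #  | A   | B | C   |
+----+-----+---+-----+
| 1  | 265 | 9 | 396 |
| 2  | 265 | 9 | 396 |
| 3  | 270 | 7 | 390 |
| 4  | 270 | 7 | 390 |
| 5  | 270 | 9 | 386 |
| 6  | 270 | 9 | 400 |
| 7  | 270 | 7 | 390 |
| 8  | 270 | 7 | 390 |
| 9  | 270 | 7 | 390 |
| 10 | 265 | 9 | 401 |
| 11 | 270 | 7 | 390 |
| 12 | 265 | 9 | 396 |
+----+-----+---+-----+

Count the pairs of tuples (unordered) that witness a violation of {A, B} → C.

4

(A=265, B=9): violating pairs (1,10), (2,10), (10,12) — 3 pairs.
(A=270, B=7): all 6 rows agree on C — 0 pairs.
(A=270, B=9): violating pairs (5,6) — 1 pair.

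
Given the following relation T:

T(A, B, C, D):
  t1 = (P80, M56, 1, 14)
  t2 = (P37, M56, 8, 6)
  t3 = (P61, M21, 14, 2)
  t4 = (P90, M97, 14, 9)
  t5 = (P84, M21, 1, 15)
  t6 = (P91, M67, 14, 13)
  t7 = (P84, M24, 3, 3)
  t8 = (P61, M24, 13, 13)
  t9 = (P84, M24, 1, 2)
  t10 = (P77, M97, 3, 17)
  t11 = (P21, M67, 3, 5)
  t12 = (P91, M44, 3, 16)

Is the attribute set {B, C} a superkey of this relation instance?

All 12 rows have distinct {B, C} values, so {B, C} → (all attributes) holds and {B, C} is a superkey.

Yes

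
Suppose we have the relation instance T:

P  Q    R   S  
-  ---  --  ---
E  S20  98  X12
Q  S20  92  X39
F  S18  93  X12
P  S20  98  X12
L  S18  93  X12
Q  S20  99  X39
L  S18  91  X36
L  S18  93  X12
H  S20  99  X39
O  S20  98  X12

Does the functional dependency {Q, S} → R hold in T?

No

(Q=S20, S=X12): 3 rows → R = 98, 98, 98 ✓
(Q=S20, S=X39): 3 rows → R takes values {92, 99} — violation
(Q=S18, S=X12): 3 rows → R = 93, 93, 93 ✓
(Q=S18, S=X36): 1 row → R = 91 ✓
Two rows agree on {Q, S} but differ on R, so {Q, S} → R does not hold.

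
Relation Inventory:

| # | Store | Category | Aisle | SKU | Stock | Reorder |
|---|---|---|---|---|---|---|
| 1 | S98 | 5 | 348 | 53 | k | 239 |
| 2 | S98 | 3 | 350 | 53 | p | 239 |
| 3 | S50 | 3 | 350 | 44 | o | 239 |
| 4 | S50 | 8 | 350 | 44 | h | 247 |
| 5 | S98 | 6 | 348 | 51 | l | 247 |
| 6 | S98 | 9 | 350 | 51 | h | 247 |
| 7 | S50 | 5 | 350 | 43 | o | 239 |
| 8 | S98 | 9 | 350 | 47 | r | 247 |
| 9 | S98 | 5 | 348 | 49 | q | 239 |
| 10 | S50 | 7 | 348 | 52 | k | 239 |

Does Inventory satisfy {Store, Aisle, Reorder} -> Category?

(Store=S98, Aisle=348, Reorder=239): rows 1, 9 → Category = 5, 5 ✓
(Store=S98, Aisle=350, Reorder=239): row 2 → Category = 3 ✓
(Store=S50, Aisle=350, Reorder=239): rows 3, 7 → Category takes values {3, 5} — violation
(Store=S50, Aisle=350, Reorder=247): row 4 → Category = 8 ✓
(Store=S98, Aisle=348, Reorder=247): row 5 → Category = 6 ✓
(Store=S98, Aisle=350, Reorder=247): rows 6, 8 → Category = 9, 9 ✓
(Store=S50, Aisle=348, Reorder=239): row 10 → Category = 7 ✓
Two rows agree on {Store, Aisle, Reorder} but differ on Category, so {Store, Aisle, Reorder} -> Category does not hold.

No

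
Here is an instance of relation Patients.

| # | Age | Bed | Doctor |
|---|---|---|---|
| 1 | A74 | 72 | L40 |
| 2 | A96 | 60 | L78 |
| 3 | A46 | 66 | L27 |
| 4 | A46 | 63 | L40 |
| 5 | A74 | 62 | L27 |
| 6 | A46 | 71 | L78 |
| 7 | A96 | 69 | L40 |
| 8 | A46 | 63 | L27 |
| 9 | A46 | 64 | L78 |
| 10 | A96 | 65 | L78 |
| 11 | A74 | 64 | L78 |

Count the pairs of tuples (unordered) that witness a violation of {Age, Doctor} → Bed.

3

(Age=A96, Doctor=L78): violating pairs (2,10) — 1 pair.
(Age=A46, Doctor=L27): violating pairs (3,8) — 1 pair.
(Age=A46, Doctor=L78): violating pairs (6,9) — 1 pair.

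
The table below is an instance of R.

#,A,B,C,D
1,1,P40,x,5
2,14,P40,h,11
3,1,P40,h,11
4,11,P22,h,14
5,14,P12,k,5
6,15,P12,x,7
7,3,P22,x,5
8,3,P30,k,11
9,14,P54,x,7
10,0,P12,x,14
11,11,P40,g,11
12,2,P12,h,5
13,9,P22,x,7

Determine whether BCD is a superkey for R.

Rows 2 and 3 have the same BCD value (B=P40, C=h, D=11) but are distinct tuples, so BCD does not determine every attribute — not a superkey.

No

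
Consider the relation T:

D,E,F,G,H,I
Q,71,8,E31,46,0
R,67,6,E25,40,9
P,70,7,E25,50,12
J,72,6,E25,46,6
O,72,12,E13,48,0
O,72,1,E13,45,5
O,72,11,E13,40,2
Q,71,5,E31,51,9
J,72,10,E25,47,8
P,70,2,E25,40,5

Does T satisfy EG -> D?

Yes

(E=71, G=E31): 2 rows → D = Q, Q ✓
(E=67, G=E25): 1 row → D = R ✓
(E=70, G=E25): 2 rows → D = P, P ✓
(E=72, G=E25): 2 rows → D = J, J ✓
(E=72, G=E13): 3 rows → D = O, O, O ✓
Every EG value is associated with a single D value, so EG -> D holds.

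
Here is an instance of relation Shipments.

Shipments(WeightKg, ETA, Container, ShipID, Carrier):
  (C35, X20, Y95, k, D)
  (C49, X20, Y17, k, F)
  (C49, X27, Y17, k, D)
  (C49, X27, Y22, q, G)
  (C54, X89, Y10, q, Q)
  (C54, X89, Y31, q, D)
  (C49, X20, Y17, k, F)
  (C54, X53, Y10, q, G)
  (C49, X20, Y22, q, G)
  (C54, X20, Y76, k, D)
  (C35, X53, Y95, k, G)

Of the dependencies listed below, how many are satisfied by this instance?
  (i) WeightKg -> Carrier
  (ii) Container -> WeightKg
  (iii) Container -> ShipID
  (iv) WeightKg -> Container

2

(i) WeightKg -> Carrier: WeightKg=C35: 2 rows → Carrier takes values {D, G} — violation; WeightKg=C49: 5 rows → Carrier takes values {F, D, G} — violation; WeightKg=C54: 4 rows → Carrier takes values {Q, D, G} — violation — fails.
(ii) Container -> WeightKg: every LHS value maps to a single RHS value — holds.
(iii) Container -> ShipID: every LHS value maps to a single RHS value — holds.
(iv) WeightKg -> Container: WeightKg=C49: 5 rows → Container takes values {Y17, Y22} — violation; WeightKg=C54: 4 rows → Container takes values {Y10, Y31, Y76} — violation — fails.
2 of the 4 dependencies hold.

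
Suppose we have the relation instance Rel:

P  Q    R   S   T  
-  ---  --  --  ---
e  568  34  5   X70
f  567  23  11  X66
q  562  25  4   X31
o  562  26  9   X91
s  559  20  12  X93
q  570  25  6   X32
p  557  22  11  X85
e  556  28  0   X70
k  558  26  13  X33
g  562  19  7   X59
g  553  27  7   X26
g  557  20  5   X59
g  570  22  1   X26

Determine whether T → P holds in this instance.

T=X70: 2 rows → P = e, e ✓
T=X66: 1 row → P = f ✓
T=X31: 1 row → P = q ✓
T=X91: 1 row → P = o ✓
T=X93: 1 row → P = s ✓
T=X32: 1 row → P = q ✓
T=X85: 1 row → P = p ✓
T=X33: 1 row → P = k ✓
T=X59: 2 rows → P = g, g ✓
T=X26: 2 rows → P = g, g ✓
Every T value is associated with a single P value, so T → P holds.

Yes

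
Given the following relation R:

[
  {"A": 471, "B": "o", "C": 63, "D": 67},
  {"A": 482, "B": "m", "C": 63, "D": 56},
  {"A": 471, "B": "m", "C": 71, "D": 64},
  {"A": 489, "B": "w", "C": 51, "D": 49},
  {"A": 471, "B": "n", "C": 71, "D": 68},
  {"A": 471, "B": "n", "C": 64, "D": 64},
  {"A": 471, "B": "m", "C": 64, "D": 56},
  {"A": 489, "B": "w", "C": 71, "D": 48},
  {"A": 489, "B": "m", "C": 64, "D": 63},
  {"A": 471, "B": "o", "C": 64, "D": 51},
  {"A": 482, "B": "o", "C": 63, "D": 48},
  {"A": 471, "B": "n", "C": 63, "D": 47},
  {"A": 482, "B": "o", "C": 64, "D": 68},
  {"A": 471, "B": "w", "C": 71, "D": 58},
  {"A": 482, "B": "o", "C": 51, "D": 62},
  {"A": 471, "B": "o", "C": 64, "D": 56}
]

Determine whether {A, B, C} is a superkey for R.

Two distinct rows share (A=471, B=o, C=64), so {A, B, C} does not determine every attribute — not a superkey.

No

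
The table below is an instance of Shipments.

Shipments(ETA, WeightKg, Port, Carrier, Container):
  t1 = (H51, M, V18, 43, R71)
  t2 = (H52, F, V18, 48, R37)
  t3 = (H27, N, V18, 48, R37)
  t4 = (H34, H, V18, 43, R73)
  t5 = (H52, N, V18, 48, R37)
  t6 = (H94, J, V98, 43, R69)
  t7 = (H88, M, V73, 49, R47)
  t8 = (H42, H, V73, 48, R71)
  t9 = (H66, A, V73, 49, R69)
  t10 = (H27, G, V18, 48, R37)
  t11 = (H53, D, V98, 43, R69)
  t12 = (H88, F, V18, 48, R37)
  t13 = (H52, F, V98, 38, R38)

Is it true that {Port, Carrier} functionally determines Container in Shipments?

(Port=V18, Carrier=43): rows 1, 4 → Container takes values {R71, R73} — violation
(Port=V18, Carrier=48): rows 2, 3, 5, 10, 12 → Container = R37, R37, R37, R37, R37 ✓
(Port=V98, Carrier=43): rows 6, 11 → Container = R69, R69 ✓
(Port=V73, Carrier=49): rows 7, 9 → Container takes values {R47, R69} — violation
(Port=V73, Carrier=48): row 8 → Container = R71 ✓
(Port=V98, Carrier=38): row 13 → Container = R38 ✓
Two rows agree on {Port, Carrier} but differ on Container, so {Port, Carrier} -> Container does not hold.

No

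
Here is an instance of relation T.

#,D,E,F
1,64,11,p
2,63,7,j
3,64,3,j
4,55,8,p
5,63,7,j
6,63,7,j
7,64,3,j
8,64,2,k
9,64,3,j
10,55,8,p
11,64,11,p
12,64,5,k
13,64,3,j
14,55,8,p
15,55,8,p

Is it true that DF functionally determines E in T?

(D=64, F=p): rows 1, 11 → E = 11, 11 ✓
(D=63, F=j): rows 2, 5, 6 → E = 7, 7, 7 ✓
(D=64, F=j): rows 3, 7, 9, 13 → E = 3, 3, 3, 3 ✓
(D=55, F=p): rows 4, 10, 14, 15 → E = 8, 8, 8, 8 ✓
(D=64, F=k): rows 8, 12 → E takes values {2, 5} — violation
Two rows agree on DF but differ on E, so DF -> E does not hold.

No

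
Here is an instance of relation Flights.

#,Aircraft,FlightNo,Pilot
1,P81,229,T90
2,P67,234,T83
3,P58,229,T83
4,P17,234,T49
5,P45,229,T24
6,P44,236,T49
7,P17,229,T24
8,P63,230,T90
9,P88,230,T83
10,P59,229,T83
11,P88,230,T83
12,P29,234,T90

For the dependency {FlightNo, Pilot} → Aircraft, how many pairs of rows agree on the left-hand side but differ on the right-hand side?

2

(FlightNo=229, Pilot=T83): violating pairs (3,10) — 1 pair.
(FlightNo=229, Pilot=T24): violating pairs (5,7) — 1 pair.
(FlightNo=230, Pilot=T83): all 2 rows agree on Aircraft — 0 pairs.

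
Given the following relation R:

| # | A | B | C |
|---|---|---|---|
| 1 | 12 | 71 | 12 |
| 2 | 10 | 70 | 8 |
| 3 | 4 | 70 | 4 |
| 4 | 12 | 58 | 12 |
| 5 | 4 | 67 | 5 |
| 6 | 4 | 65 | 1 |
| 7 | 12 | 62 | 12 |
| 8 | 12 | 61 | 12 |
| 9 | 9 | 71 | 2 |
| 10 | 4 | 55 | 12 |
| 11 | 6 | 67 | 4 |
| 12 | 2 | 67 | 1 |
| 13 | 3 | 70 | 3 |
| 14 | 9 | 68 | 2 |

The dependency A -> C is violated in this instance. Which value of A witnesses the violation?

4

A=12: rows 1, 4, 7, 8 → C = 12, 12, 12, 12 ✓
A=10: row 2 → C = 8 ✓
A=4: rows 3, 5, 6, 10 → C takes values {4, 5, 1, 12} — violation
A=9: rows 9, 14 → C = 2, 2 ✓
A=6: row 11 → C = 4 ✓
A=2: row 12 → C = 1 ✓
A=3: row 13 → C = 3 ✓
The only A value with inconsistent C is A=4.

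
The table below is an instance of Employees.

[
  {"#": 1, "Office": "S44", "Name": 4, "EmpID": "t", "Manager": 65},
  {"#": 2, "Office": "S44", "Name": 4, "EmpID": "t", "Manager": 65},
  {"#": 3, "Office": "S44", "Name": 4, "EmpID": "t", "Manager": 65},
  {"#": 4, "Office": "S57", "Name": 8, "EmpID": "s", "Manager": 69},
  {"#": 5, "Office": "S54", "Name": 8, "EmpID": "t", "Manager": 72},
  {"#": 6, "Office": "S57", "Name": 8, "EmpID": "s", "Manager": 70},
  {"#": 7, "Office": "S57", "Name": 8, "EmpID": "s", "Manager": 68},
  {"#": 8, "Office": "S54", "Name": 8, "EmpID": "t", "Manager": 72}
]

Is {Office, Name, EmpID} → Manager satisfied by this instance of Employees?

No

(Office=S44, Name=4, EmpID=t): rows 1, 2, 3 → Manager = 65, 65, 65 ✓
(Office=S57, Name=8, EmpID=s): rows 4, 6, 7 → Manager takes values {69, 70, 68} — violation
(Office=S54, Name=8, EmpID=t): rows 5, 8 → Manager = 72, 72 ✓
Two rows agree on {Office, Name, EmpID} but differ on Manager, so {Office, Name, EmpID} → Manager does not hold.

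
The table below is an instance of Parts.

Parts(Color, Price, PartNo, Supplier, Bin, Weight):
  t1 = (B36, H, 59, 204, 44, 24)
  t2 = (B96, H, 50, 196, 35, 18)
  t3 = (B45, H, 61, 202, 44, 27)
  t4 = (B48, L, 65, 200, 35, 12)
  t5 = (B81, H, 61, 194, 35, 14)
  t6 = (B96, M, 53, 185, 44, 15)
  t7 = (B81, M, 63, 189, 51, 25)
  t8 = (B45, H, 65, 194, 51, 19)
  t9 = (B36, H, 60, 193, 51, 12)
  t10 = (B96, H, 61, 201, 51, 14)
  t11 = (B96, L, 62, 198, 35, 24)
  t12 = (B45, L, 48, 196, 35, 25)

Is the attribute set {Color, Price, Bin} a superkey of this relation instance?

Yes

All 12 rows have distinct {Color, Price, Bin} values, so {Color, Price, Bin} → (all attributes) holds and {Color, Price, Bin} is a superkey.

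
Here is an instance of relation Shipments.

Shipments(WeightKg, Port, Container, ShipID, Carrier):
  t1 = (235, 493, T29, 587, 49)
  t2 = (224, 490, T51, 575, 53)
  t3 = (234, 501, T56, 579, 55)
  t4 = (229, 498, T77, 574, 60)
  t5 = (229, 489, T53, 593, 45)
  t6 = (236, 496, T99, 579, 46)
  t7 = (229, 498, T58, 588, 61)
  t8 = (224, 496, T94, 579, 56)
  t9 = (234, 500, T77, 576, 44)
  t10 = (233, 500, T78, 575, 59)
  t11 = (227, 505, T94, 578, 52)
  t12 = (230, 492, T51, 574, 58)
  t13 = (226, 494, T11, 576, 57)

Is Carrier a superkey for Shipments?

All 13 rows have distinct Carrier values, so Carrier → (all attributes) holds and Carrier is a superkey.

Yes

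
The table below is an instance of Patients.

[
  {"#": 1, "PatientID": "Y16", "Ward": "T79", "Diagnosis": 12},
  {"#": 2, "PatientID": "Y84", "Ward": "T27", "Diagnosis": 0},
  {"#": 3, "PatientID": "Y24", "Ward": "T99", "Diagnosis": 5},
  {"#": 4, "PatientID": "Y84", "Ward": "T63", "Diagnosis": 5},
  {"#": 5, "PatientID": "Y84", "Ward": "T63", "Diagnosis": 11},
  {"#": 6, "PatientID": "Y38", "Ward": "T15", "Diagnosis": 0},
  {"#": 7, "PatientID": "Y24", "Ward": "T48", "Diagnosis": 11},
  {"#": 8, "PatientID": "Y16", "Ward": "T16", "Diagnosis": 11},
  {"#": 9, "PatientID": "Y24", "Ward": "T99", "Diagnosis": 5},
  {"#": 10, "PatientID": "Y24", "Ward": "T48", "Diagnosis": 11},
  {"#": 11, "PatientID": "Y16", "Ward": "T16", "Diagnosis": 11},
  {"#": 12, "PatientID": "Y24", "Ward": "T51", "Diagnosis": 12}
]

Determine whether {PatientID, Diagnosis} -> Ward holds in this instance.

(PatientID=Y16, Diagnosis=12): row 1 → Ward = T79 ✓
(PatientID=Y84, Diagnosis=0): row 2 → Ward = T27 ✓
(PatientID=Y24, Diagnosis=5): rows 3, 9 → Ward = T99, T99 ✓
(PatientID=Y84, Diagnosis=5): row 4 → Ward = T63 ✓
(PatientID=Y84, Diagnosis=11): row 5 → Ward = T63 ✓
(PatientID=Y38, Diagnosis=0): row 6 → Ward = T15 ✓
(PatientID=Y24, Diagnosis=11): rows 7, 10 → Ward = T48, T48 ✓
(PatientID=Y16, Diagnosis=11): rows 8, 11 → Ward = T16, T16 ✓
(PatientID=Y24, Diagnosis=12): row 12 → Ward = T51 ✓
Every {PatientID, Diagnosis} value is associated with a single Ward value, so {PatientID, Diagnosis} -> Ward holds.

Yes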